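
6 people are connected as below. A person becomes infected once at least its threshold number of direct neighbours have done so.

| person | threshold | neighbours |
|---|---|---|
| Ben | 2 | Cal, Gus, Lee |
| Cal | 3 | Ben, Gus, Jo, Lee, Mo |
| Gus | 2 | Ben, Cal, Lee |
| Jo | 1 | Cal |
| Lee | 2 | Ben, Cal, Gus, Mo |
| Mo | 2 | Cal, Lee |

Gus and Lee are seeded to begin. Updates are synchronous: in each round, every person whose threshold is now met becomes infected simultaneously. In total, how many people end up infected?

6

Round 1 — Gus, Lee become infected (initial).
Round 2 — checking thresholds:
  Ben: 2 of 3 neighbours ≥ 2, becomes infected.
  Cal: 2 of 5 neighbours < 3, holds.
  Mo: 1 of 2 neighbours < 2, holds.
Round 3 — checking thresholds:
  Cal: 3 of 5 neighbours ≥ 3, becomes infected.
  Mo: 1 of 2 neighbours < 2, holds.
Round 4 — checking thresholds:
  Jo: 1 of 1 neighbours ≥ 1, becomes infected.
  Mo: 2 of 2 neighbours ≥ 2, becomes infected.
Round 5 — no new infections; cascade stops.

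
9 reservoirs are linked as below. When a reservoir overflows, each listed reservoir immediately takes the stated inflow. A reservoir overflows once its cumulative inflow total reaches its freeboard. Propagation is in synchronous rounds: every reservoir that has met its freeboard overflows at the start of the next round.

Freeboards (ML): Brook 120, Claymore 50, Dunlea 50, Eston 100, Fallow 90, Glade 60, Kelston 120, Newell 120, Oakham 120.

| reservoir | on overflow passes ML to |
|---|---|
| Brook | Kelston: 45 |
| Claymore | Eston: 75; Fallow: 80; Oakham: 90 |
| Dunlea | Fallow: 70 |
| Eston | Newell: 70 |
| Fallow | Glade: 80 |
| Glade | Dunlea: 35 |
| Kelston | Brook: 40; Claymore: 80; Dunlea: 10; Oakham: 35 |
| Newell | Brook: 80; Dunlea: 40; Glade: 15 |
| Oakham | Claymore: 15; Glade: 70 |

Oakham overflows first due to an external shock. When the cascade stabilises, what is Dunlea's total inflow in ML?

Round 1 — Oakham overflows (initial).
  Claymore: +15 → 15 < 50
  Glade: +70 → 70 ≥ 60
Round 2 — Glade overflows.
  Dunlea: +35 → 35 < 50
No further overflows.

35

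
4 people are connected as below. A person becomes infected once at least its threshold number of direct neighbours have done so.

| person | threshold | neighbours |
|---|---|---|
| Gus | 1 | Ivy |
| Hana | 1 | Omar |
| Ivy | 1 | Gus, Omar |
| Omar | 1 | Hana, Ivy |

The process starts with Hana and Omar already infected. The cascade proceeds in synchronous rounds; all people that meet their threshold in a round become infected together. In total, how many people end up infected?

4

Round 1 — Hana, Omar become infected (initial).
Round 2 — checking thresholds:
  Ivy: 1 of 2 neighbours ≥ 1, becomes infected.
Round 3 — checking thresholds:
  Gus: 1 of 1 neighbours ≥ 1, becomes infected.
Round 4 — no new infections; cascade stops.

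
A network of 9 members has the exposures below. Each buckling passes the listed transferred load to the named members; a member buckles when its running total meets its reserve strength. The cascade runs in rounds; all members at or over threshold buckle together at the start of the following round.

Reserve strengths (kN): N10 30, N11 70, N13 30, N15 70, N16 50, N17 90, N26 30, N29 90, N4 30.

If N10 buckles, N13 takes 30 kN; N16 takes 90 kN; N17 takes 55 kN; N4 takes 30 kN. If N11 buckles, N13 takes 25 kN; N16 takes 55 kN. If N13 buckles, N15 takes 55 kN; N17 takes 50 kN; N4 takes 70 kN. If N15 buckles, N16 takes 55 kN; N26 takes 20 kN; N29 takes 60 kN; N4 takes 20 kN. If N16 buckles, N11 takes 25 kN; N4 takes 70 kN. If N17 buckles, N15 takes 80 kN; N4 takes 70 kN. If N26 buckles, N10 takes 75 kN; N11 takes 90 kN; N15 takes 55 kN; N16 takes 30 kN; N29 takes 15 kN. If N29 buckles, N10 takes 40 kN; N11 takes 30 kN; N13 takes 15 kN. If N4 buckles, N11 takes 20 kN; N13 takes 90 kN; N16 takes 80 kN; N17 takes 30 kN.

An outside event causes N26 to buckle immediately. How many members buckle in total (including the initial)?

8

Round 1 — N26 buckles (initial).
  N10: +75 → 75 ≥ 30
  N11: +90 → 90 ≥ 70
  N15: +55 → 55 < 70
  N16: +30 → 30 < 50
  N29: +15 → 15 < 90
Round 2 — N10, N11 buckle.
  N13: +30+25 → 55 ≥ 30
  N16: +90+55 → 175 ≥ 50
  N17: +55 → 55 < 90
  N4: +30 → 30 ≥ 30
Round 3 — N13, N16, N4 buckle.
  N15: +55 → 110 ≥ 70
  N17: +50+30 → 135 ≥ 90
Round 4 — N15, N17 buckle.
  N29: +60 → 75 < 90
No further bucklings.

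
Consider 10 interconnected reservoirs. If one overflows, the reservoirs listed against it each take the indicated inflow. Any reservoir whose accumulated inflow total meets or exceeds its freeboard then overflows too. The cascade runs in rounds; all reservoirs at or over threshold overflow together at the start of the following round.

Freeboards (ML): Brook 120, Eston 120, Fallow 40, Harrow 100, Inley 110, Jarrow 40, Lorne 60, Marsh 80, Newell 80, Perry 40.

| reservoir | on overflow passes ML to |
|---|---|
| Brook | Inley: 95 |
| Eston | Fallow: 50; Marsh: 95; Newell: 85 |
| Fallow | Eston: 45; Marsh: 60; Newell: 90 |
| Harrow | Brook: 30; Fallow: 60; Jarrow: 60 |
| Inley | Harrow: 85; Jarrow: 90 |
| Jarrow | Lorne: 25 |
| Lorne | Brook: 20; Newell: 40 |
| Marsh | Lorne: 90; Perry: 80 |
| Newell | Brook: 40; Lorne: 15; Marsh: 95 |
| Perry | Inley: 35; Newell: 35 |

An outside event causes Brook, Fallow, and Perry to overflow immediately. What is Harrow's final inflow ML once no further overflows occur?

Round 1 — Brook, Fallow, Perry overflow (initial).
  Eston: +45 → 45 < 120
  Inley: +95+35 → 130 ≥ 110
  Marsh: +60 → 60 < 80
  Newell: +90+35 → 125 ≥ 80
Round 2 — Inley, Newell overflow.
  Harrow: +85 → 85 < 100
  Jarrow: +90 → 90 ≥ 40
  Lorne: +15 → 15 < 60
  Marsh: +95 → 155 ≥ 80
Round 3 — Jarrow, Marsh overflow.
  Lorne: +25+90 → 130 ≥ 60
Round 4 — Lorne overflows.
No further overflows.

85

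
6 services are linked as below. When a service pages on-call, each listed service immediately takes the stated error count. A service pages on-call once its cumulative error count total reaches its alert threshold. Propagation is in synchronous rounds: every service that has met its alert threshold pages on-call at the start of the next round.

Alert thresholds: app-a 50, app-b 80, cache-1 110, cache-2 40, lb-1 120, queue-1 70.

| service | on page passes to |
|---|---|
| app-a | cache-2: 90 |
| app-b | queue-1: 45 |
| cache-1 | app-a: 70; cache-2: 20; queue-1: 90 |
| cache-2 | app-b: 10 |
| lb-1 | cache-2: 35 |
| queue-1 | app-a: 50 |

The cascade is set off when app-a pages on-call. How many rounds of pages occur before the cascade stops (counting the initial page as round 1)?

Round 1 — app-a pages on-call (initial).
  cache-2: +90 → 90 ≥ 40
Round 2 — cache-2 pages on-call.
  app-b: +10 → 10 < 80
No further pages.

2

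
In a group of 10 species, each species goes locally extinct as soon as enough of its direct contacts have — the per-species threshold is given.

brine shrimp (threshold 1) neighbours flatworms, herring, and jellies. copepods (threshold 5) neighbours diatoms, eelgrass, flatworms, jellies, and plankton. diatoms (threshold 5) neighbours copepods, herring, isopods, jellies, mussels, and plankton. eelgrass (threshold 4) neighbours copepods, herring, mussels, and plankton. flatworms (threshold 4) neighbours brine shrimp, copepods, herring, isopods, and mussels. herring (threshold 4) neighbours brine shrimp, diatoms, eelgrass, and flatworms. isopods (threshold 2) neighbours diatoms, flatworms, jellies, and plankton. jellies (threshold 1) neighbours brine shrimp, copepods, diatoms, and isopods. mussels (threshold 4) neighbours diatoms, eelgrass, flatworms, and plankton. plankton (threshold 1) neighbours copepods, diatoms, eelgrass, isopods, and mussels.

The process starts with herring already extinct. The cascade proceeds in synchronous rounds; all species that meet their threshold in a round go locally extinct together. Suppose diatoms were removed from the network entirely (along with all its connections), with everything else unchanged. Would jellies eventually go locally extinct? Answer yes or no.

With diatoms removed:
Round 1 — herring goes locally extinct (initial).
Round 2 — checking thresholds:
  brine shrimp: 1 of 3 neighbours ≥ 1, goes locally extinct.
  eelgrass: 1 of 4 neighbours < 4, not yet.
  flatworms: 1 of 5 neighbours < 4, not yet.
Round 3 — checking thresholds:
  eelgrass: 1 of 4 neighbours < 4, not yet.
  flatworms: 2 of 5 neighbours < 4, not yet.
  jellies: 1 of 3 neighbours ≥ 1, goes locally extinct.
Round 4 — no new extinctions; cascade stops.

yes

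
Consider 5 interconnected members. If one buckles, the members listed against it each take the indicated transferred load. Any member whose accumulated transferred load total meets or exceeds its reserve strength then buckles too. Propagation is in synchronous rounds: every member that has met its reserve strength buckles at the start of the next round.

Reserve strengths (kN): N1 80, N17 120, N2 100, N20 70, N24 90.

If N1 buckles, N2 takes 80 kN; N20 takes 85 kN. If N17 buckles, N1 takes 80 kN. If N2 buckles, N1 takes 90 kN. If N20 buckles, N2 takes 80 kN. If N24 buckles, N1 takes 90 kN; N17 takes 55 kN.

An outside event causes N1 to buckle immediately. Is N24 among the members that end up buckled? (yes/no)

Round 1 — N1 buckles (initial).
  N2: +80 → 80 < 100
  N20: +85 → 85 ≥ 70
Round 2 — N20 buckles.
  N2: +80 → 160 ≥ 100
Round 3 — N2 buckles.
No further bucklings.

no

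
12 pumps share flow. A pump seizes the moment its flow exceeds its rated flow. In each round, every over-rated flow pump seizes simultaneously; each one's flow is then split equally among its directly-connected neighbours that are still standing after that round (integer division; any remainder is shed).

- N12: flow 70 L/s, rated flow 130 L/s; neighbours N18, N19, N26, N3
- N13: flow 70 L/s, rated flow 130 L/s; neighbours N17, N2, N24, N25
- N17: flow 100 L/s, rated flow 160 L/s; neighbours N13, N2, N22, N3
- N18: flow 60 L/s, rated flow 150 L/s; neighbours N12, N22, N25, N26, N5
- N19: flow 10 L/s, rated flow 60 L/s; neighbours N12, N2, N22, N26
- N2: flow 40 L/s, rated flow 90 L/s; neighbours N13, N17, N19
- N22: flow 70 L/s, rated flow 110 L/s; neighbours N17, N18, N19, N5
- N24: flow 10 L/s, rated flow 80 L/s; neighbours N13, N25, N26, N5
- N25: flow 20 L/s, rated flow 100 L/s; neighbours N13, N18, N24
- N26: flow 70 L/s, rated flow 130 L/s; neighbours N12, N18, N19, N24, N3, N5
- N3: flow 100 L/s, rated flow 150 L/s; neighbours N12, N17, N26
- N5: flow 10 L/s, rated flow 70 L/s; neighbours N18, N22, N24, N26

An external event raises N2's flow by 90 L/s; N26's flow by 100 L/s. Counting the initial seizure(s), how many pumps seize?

Round 1 — N2 at 130 > 90; N26 at 170 > 130. N2, N26 seize.
  N2 sheds 130 L/s to N13, N17, N19: 43 each (1 lost).
    N13: 70+43 = 113 ≤ 130
    N17: 100+43 = 143 ≤ 160
    N19: 10+43 = 53 ≤ 60
  N26 sheds 170 L/s to N12, N18, N19, N24, N3, N5: 28 each (2 lost).
    N12: 70+28 = 98 ≤ 130
    N18: 60+28 = 88 ≤ 150
    N19: 53+28 = 81 > 60
    N24: 10+28 = 38 ≤ 80
    N3: 100+28 = 128 ≤ 150
    N5: 10+28 = 38 ≤ 70
Round 2 — N19 seizes.
  N19 sheds 81 L/s to N12, N22: 40 each (1 lost).
    N12: 98+40 = 138 > 130
    N22: 70+40 = 110 ≤ 110
Round 3 — N12 seizes.
  N12 sheds 138 L/s to N18, N3: 69 each.
    N18: 88+69 = 157 > 150
    N3: 128+69 = 197 > 150
Round 4 — N18, N3 seize.
  N18 sheds 157 L/s to N22, N25, N5: 52 each (1 lost).
    N22: 110+52 = 162 > 110
    N25: 20+52 = 72 ≤ 100
    N5: 38+52 = 90 > 70
  N3 sheds 197 L/s to N17: 197 each.
    N17: 143+197 = 340 > 160
Round 5 — N17, N22, N5 seize.
  N17 sheds 340 L/s to N13: 340 each.
    N13: 113+340 = 453 > 130
  N22 sheds 162 L/s: no online neighbours, lost.
  N5 sheds 90 L/s to N24: 90 each.
    N24: 38+90 = 128 > 80
Round 6 — N13, N24 seize.
  N13 sheds 453 L/s to N25: 453 each.
    N25: 72+453 = 525 > 100
  N24 sheds 128 L/s to N25: 128 each.
    N25: 525+128 = 653 > 100
Round 7 — N25 seizes.
  N25 sheds 653 L/s: no online neighbours, lost.
No further seizures.

12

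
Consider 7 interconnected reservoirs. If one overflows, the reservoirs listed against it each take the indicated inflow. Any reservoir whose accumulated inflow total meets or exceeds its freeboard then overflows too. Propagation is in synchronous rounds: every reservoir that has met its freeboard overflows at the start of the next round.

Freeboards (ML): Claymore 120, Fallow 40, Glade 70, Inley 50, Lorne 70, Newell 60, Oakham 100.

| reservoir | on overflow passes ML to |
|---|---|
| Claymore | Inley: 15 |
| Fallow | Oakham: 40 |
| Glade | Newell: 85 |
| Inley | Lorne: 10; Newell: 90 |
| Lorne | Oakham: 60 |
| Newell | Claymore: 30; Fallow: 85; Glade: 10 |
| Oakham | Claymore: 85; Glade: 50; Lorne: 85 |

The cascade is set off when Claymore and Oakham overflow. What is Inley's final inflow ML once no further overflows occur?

Round 1 — Claymore, Oakham overflow (initial).
  Glade: +50 → 50 < 70
  Inley: +15 → 15 < 50
  Lorne: +85 → 85 ≥ 70
Round 2 — Lorne overflows.
No further overflows.

15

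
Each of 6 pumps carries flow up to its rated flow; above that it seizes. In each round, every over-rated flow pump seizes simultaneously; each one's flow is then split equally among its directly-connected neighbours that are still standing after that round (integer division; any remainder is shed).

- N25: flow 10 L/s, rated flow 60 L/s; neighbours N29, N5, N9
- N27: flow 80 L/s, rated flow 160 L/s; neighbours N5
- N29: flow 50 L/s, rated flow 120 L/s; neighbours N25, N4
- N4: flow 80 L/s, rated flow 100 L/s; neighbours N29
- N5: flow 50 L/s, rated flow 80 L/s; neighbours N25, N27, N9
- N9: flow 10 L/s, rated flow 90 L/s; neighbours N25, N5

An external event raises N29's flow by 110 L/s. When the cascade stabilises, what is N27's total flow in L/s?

127

Round 1 — N29 at 160 > 120. N29 seizes.
  N29 sheds 160 L/s to N25, N4: 80 each.
    N25: 10+80 = 90 > 60
    N4: 80+80 = 160 > 100
Round 2 — N25, N4 seize.
  N25 sheds 90 L/s to N5, N9: 45 each.
    N5: 50+45 = 95 > 80
    N9: 10+45 = 55 ≤ 90
  N4 sheds 160 L/s: no online neighbours, lost.
Round 3 — N5 seizes.
  N5 sheds 95 L/s to N27, N9: 47 each (1 lost).
    N27: 80+47 = 127 ≤ 160
    N9: 55+47 = 102 > 90
Round 4 — N9 seizes.
  N9 sheds 102 L/s: no online neighbours, lost.
No further seizures.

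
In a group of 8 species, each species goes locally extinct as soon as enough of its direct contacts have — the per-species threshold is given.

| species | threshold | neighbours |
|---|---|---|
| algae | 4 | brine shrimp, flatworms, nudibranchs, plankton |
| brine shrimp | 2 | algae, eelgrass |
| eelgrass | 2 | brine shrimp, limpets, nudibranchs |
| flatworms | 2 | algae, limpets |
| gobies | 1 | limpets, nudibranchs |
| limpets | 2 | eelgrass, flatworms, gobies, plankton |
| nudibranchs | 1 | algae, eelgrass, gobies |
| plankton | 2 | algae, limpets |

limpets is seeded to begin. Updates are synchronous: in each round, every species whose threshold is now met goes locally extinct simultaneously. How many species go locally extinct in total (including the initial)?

Round 1 — limpets goes locally extinct (initial).
Round 2 — checking thresholds:
  eelgrass: 1 of 3 neighbours < 2, holds.
  flatworms: 1 of 2 neighbours < 2, holds.
  gobies: 1 of 2 neighbours ≥ 1, goes locally extinct.
  plankton: 1 of 2 neighbours < 2, holds.
Round 3 — checking thresholds:
  eelgrass: 1 of 3 neighbours < 2, holds.
  flatworms: 1 of 2 neighbours < 2, holds.
  nudibranchs: 1 of 3 neighbours ≥ 1, goes locally extinct.
  plankton: 1 of 2 neighbours < 2, holds.
Round 4 — checking thresholds:
  algae: 1 of 4 neighbours < 4, holds.
  eelgrass: 2 of 3 neighbours ≥ 2, goes locally extinct.
  flatworms: 1 of 2 neighbours < 2, holds.
  plankton: 1 of 2 neighbours < 2, holds.
Round 5 — no new extinctions; cascade stops.

4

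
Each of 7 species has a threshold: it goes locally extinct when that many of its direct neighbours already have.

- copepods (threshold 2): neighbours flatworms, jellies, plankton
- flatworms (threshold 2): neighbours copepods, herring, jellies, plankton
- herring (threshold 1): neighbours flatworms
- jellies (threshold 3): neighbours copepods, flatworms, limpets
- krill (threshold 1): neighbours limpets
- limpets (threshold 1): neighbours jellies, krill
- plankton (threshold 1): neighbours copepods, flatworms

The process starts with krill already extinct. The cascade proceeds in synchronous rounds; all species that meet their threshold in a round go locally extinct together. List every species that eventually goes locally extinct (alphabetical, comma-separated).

Round 1 — krill goes locally extinct (initial).
Round 2 — checking thresholds:
  limpets: 1 of 2 neighbours ≥ 1, goes locally extinct.
Round 3 — no new extinctions; cascade stops.

krill, limpets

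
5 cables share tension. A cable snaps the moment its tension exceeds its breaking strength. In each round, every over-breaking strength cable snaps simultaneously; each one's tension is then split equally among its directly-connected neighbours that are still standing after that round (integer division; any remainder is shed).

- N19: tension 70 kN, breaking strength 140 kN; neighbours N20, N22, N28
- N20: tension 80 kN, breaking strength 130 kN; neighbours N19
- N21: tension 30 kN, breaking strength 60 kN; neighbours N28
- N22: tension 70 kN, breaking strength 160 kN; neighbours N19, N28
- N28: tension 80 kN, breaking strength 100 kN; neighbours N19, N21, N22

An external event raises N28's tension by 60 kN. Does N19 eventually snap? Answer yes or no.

Round 1 — N28 at 140 > 100. N28 snaps.
  N28 sheds 140 kN to N19, N21, N22: 46 each (2 lost).
    N19: 70+46 = 116 ≤ 140
    N21: 30+46 = 76 > 60
    N22: 70+46 = 116 ≤ 160
Round 2 — N21 snaps.
  N21 sheds 76 kN: no online neighbours, lost.
No further breaks.

no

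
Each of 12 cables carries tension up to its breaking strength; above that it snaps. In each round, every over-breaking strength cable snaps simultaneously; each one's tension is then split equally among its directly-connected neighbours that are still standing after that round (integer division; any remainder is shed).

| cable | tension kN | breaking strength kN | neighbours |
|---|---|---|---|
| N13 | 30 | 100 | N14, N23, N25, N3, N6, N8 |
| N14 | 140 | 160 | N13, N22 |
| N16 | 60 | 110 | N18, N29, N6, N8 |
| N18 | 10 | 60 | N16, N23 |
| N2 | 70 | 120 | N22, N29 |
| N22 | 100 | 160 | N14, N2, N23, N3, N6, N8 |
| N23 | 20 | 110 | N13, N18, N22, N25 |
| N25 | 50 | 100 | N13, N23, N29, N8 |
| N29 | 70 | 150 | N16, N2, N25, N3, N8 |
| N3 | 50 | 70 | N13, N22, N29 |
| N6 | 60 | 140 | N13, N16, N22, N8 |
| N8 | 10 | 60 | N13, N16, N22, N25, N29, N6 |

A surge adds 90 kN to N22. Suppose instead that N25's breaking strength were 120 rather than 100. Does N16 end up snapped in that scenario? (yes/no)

yes

With N25's breaking strength at 120:
Round 1 — N22 at 190 > 160. N22 snaps.
  N22 sheds 190 kN to N14, N2, N23, N3, N6, N8: 31 each (4 lost).
    N14: 140+31 = 171 > 160
    N2: 70+31 = 101 ≤ 120
    N23: 20+31 = 51 ≤ 110
    N3: 50+31 = 81 > 70
    N6: 60+31 = 91 ≤ 140
    N8: 10+31 = 41 ≤ 60
Round 2 — N14, N3 snap.
  N14 sheds 171 kN to N13: 171 each.
    N13: 30+171 = 201 > 100
  N3 sheds 81 kN to N13, N29: 40 each (1 lost).
    N13: 201+40 = 241 > 100
    N29: 70+40 = 110 ≤ 150
Round 3 — N13 snaps.
  N13 sheds 241 kN to N23, N25, N6, N8: 60 each (1 lost).
    N23: 51+60 = 111 > 110
    N25: 50+60 = 110 ≤ 120
    N6: 91+60 = 151 > 140
    N8: 41+60 = 101 > 60
Round 4 — N23, N6, N8 snap.
  N23 sheds 111 kN to N18, N25: 55 each (1 lost).
    N18: 10+55 = 65 > 60
    N25: 110+55 = 165 > 120
  N6 sheds 151 kN to N16: 151 each.
    N16: 60+151 = 211 > 110
  N8 sheds 101 kN to N16, N25, N29: 33 each (2 lost).
    N16: 211+33 = 244 > 110
    N25: 165+33 = 198 > 120
    N29: 110+33 = 143 ≤ 150
Round 5 — N16, N18, N25 snap.
  N16 sheds 244 kN to N29: 244 each.
    N29: 143+244 = 387 > 150
  N18 sheds 65 kN: no online neighbours, lost.
  N25 sheds 198 kN to N29: 198 each.
    N29: 387+198 = 585 > 150
Round 6 — N29 snaps.
  N29 sheds 585 kN to N2: 585 each.
    N2: 101+585 = 686 > 120
Round 7 — N2 snaps.
  N2 sheds 686 kN: no online neighbours, lost.
No further breaks.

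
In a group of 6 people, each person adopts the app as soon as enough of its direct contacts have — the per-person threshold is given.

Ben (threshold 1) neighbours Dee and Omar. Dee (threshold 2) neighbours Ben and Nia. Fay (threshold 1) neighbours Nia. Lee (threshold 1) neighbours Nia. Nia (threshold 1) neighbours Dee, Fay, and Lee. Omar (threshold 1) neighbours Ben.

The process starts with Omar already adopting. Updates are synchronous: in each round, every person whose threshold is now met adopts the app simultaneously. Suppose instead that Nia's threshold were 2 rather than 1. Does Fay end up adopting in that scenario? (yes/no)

With Nia's threshold at 2:
Round 1 — Omar adopts the app (initial).
Round 2 — checking thresholds:
  Ben: 1 of 2 neighbours ≥ 1, adopts the app.
Round 3 — no new adoptions; cascade stops.

no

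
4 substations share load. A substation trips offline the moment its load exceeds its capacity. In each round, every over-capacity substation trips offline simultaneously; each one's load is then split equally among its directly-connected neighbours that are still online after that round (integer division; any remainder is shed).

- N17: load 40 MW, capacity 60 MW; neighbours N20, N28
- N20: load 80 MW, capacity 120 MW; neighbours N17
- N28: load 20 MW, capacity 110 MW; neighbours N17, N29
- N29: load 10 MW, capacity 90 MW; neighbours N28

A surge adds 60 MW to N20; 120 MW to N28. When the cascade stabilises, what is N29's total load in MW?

Round 1 — N20 at 140 > 120; N28 at 140 > 110. N20, N28 trip offline.
  N20 sheds 140 MW to N17: 140 each.
    N17: 40+140 = 180 > 60
  N28 sheds 140 MW to N17, N29: 70 each.
    N17: 180+70 = 250 > 60
    N29: 10+70 = 80 ≤ 90
Round 2 — N17 trips offline.
  N17 sheds 250 MW: no online neighbours, lost.
No further trips.

80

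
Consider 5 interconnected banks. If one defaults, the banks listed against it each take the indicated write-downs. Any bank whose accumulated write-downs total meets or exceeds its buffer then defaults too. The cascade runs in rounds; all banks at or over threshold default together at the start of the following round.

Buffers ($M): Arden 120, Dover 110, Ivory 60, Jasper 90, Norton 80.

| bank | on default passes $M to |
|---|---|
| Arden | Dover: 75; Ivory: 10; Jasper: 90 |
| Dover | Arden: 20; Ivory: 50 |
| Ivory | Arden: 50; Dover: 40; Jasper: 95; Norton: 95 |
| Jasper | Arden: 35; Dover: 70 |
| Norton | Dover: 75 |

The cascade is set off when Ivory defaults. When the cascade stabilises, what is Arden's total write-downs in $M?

Round 1 — Ivory defaults (initial).
  Arden: +50 → 50 < 120
  Dover: +40 → 40 < 110
  Jasper: +95 → 95 ≥ 90
  Norton: +95 → 95 ≥ 80
Round 2 — Jasper, Norton default.
  Arden: +35 → 85 < 120
  Dover: +70+75 → 185 ≥ 110
Round 3 — Dover defaults.
  Arden: +20 → 105 < 120
No further defaults.

105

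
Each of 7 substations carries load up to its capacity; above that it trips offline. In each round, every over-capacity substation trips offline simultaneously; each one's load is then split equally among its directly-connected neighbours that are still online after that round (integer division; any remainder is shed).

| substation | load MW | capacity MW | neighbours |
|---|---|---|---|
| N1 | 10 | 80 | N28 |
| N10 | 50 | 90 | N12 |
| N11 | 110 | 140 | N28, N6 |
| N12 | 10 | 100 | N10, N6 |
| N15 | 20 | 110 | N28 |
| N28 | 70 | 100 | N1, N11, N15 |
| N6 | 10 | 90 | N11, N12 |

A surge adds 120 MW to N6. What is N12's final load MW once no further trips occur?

Round 1 — N6 at 130 > 90. N6 trips offline.
  N6 sheds 130 MW to N11, N12: 65 each.
    N11: 110+65 = 175 > 140
    N12: 10+65 = 75 ≤ 100
Round 2 — N11 trips offline.
  N11 sheds 175 MW to N28: 175 each.
    N28: 70+175 = 245 > 100
Round 3 — N28 trips offline.
  N28 sheds 245 MW to N1, N15: 122 each (1 lost).
    N1: 10+122 = 132 > 80
    N15: 20+122 = 142 > 110
Round 4 — N1, N15 trip offline.
  N1 sheds 132 MW: no online neighbours, lost.
  N15 sheds 142 MW: no online neighbours, lost.
No further trips.

75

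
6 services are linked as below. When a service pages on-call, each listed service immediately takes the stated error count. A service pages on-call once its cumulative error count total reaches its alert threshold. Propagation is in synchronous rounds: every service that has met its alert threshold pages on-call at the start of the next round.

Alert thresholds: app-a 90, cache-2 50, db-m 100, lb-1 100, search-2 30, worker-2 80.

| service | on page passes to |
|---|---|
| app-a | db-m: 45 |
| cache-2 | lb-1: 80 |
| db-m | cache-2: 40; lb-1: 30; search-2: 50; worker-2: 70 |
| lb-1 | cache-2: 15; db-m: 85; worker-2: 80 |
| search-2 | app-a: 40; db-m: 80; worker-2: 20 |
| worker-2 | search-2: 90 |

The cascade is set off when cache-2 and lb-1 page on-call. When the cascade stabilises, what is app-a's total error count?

40

Round 1 — cache-2, lb-1 page on-call (initial).
  db-m: +85 → 85 < 100
  worker-2: +80 → 80 ≥ 80
Round 2 — worker-2 pages on-call.
  search-2: +90 → 90 ≥ 30
Round 3 — search-2 pages on-call.
  app-a: +40 → 40 < 90
  db-m: +80 → 165 ≥ 100
Round 4 — db-m pages on-call.
No further pages.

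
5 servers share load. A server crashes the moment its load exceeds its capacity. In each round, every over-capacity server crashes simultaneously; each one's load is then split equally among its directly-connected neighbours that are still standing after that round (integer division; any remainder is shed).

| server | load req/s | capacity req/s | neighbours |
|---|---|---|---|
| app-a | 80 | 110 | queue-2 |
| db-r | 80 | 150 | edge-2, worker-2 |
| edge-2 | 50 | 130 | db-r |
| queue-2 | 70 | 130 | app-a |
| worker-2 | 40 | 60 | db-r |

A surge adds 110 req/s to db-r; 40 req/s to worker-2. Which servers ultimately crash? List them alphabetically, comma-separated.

db-r, edge-2, worker-2

Round 1 — db-r at 190 > 150; worker-2 at 80 > 60. db-r, worker-2 crash.
  db-r sheds 190 req/s to edge-2: 190 each.
    edge-2: 50+190 = 240 > 130
  worker-2 sheds 80 req/s: no online neighbours, lost.
Round 2 — edge-2 crashes.
  edge-2 sheds 240 req/s: no online neighbours, lost.
No further crashes.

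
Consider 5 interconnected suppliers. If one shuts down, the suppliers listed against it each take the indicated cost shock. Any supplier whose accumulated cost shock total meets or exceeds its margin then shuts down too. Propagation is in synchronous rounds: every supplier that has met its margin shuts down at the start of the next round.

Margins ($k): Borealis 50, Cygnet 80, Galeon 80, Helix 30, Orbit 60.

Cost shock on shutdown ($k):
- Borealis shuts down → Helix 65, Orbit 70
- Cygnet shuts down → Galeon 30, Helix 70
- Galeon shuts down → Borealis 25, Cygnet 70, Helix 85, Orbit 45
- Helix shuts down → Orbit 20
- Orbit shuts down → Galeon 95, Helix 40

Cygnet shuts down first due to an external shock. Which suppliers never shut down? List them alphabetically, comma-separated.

Borealis, Galeon, Orbit

Round 1 — Cygnet shuts down (initial).
  Galeon: +30 → 30 < 80
  Helix: +70 → 70 ≥ 30
Round 2 — Helix shuts down.
  Orbit: +20 → 20 < 60
No further shutdowns.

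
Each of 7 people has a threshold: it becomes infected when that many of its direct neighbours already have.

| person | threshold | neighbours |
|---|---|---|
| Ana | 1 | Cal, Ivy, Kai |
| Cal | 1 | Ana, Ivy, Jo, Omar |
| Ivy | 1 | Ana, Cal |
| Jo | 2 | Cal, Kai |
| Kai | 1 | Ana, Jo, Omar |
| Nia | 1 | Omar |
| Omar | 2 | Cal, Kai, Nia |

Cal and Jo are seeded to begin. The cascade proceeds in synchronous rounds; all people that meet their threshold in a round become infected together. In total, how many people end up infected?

7

Round 1 — Cal, Jo become infected (initial).
Round 2 — checking thresholds:
  Ana: 1 of 3 neighbours ≥ 1, becomes infected.
  Ivy: 1 of 2 neighbours ≥ 1, becomes infected.
  Kai: 1 of 3 neighbours ≥ 1, becomes infected.
  Omar: 1 of 3 neighbours < 2, holds.
Round 3 — checking thresholds:
  Omar: 2 of 3 neighbours ≥ 2, becomes infected.
Round 4 — checking thresholds:
  Nia: 1 of 1 neighbours ≥ 1, becomes infected.
Round 5 — no new infections; cascade stops.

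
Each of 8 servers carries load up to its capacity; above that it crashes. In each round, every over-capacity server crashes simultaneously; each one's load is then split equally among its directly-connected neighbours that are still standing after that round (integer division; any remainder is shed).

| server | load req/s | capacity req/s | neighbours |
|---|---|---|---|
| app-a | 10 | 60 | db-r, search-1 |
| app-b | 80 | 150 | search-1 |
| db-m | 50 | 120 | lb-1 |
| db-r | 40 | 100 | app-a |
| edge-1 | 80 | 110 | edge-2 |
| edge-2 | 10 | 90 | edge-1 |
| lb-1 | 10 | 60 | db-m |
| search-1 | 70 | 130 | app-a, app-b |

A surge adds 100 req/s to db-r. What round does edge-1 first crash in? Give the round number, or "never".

Round 1 — db-r at 140 > 100. db-r crashes.
  db-r sheds 140 req/s to app-a: 140 each.
    app-a: 10+140 = 150 > 60
Round 2 — app-a crashes.
  app-a sheds 150 req/s to search-1: 150 each.
    search-1: 70+150 = 220 > 130
Round 3 — search-1 crashes.
  search-1 sheds 220 req/s to app-b: 220 each.
    app-b: 80+220 = 300 > 150
Round 4 — app-b crashes.
  app-b sheds 300 req/s: no online neighbours, lost.
No further crashes.

never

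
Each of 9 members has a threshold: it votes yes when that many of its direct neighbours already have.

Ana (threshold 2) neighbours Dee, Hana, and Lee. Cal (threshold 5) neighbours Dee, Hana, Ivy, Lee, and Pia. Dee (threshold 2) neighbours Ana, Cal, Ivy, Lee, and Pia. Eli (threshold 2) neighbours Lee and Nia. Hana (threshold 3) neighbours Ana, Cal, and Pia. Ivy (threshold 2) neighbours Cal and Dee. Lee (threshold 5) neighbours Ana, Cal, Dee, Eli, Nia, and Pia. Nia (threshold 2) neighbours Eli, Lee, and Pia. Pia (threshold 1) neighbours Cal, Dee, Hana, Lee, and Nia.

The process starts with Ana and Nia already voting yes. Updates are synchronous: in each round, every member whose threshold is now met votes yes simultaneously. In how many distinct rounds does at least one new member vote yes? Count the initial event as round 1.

Round 1 — Ana, Nia vote yes (initial).
Round 2 — checking thresholds:
  Dee: 1 of 5 neighbours < 2, holds.
  Eli: 1 of 2 neighbours < 2, holds.
  Hana: 1 of 3 neighbours < 3, holds.
  Lee: 2 of 6 neighbours < 5, holds.
  Pia: 1 of 5 neighbours ≥ 1, votes yes.
Round 3 — checking thresholds:
  Cal: 1 of 5 neighbours < 5, holds.
  Dee: 2 of 5 neighbours ≥ 2, votes yes.
  Eli: 1 of 2 neighbours < 2, holds.
  Hana: 2 of 3 neighbours < 3, holds.
  Lee: 3 of 6 neighbours < 5, holds.
Round 4 — no new yes votes; cascade stops.

3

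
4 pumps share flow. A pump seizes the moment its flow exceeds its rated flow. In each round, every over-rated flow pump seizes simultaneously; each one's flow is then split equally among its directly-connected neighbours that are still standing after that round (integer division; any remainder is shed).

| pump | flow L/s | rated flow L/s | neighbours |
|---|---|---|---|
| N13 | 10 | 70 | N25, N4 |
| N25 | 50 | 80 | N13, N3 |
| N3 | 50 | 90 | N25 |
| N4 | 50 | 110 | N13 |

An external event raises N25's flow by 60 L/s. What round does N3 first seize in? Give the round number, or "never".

2

Round 1 — N25 at 110 > 80. N25 seizes.
  N25 sheds 110 L/s to N13, N3: 55 each.
    N13: 10+55 = 65 ≤ 70
    N3: 50+55 = 105 > 90
Round 2 — N3 seizes.
  N3 sheds 105 L/s: no online neighbours, lost.
No further seizures.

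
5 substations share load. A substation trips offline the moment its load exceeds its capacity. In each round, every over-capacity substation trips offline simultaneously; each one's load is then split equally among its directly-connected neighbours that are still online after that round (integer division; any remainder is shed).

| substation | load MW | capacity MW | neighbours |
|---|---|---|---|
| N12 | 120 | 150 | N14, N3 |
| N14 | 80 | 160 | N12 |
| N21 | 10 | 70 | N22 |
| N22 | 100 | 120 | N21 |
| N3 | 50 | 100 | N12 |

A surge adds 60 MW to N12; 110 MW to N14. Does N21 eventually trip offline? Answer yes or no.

Round 1 — N12 at 180 > 150; N14 at 190 > 160. N12, N14 trip offline.
  N12 sheds 180 MW to N3: 180 each.
    N3: 50+180 = 230 > 100
  N14 sheds 190 MW: no online neighbours, lost.
Round 2 — N3 trips offline.
  N3 sheds 230 MW: no online neighbours, lost.
No further trips.

no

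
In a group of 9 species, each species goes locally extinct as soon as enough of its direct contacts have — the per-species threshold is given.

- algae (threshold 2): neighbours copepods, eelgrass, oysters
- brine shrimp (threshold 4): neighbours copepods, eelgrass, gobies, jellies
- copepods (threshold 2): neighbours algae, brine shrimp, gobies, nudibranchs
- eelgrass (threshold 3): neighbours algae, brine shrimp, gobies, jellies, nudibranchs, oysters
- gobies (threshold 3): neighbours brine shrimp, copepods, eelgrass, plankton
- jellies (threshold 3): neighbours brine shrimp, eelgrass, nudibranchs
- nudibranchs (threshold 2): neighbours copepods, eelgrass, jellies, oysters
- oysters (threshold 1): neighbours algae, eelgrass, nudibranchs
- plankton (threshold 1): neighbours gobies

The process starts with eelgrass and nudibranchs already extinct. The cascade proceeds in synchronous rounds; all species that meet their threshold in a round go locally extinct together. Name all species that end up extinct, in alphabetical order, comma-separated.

Round 1 — eelgrass, nudibranchs go locally extinct (initial).
Round 2 — checking thresholds:
  algae: 1 of 3 neighbours < 2, not yet.
  brine shrimp: 1 of 4 neighbours < 4, not yet.
  copepods: 1 of 4 neighbours < 2, not yet.
  gobies: 1 of 4 neighbours < 3, not yet.
  jellies: 2 of 3 neighbours < 3, not yet.
  oysters: 2 of 3 neighbours ≥ 1, goes locally extinct.
Round 3 — checking thresholds:
  algae: 2 of 3 neighbours ≥ 2, goes locally extinct.
  brine shrimp: 1 of 4 neighbours < 4, not yet.
  copepods: 1 of 4 neighbours < 2, not yet.
  gobies: 1 of 4 neighbours < 3, not yet.
  jellies: 2 of 3 neighbours < 3, not yet.
Round 4 — checking thresholds:
  brine shrimp: 1 of 4 neighbours < 4, not yet.
  copepods: 2 of 4 neighbours ≥ 2, goes locally extinct.
  gobies: 1 of 4 neighbours < 3, not yet.
  jellies: 2 of 3 neighbours < 3, not yet.
Round 5 — no new extinctions; cascade stops.

algae, copepods, eelgrass, nudibranchs, oysters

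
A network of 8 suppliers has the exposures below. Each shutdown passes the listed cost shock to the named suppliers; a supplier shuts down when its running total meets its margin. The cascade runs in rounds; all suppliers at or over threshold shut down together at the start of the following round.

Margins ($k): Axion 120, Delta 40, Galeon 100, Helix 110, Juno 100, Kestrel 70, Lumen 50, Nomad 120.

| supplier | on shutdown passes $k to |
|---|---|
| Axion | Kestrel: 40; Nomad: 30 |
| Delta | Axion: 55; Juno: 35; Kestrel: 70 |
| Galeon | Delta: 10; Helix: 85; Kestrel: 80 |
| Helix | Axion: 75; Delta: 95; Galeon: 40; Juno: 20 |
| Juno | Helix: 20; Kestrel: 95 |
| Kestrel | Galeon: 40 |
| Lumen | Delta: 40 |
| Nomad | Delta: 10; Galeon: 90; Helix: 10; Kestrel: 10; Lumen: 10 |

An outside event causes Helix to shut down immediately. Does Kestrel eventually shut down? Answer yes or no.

yes

Round 1 — Helix shuts down (initial).
  Axion: +75 → 75 < 120
  Delta: +95 → 95 ≥ 40
  Galeon: +40 → 40 < 100
  Juno: +20 → 20 < 100
Round 2 — Delta shuts down.
  Axion: +55 → 130 ≥ 120
  Juno: +35 → 55 < 100
  Kestrel: +70 → 70 ≥ 70
Round 3 — Axion, Kestrel shut down.
  Galeon: +40 → 80 < 100
  Nomad: +30 → 30 < 120
No further shutdowns.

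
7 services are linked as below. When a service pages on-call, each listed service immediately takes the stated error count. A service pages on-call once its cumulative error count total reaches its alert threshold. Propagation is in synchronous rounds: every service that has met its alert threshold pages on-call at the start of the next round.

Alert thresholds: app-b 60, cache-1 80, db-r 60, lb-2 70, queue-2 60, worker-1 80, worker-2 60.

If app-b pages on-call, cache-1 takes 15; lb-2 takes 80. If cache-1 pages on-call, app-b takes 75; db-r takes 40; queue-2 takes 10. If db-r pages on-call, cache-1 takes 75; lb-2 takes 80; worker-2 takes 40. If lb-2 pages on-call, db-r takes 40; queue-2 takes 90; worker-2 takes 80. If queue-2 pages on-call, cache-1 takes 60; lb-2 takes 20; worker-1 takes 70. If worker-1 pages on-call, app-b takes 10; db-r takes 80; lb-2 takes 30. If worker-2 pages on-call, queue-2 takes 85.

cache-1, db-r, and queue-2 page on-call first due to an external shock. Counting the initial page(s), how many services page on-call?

6

Round 1 — cache-1, db-r, queue-2 page on-call (initial).
  app-b: +75 → 75 ≥ 60
  lb-2: +80+20 → 100 ≥ 70
  worker-1: +70 → 70 < 80
  worker-2: +40 → 40 < 60
Round 2 — app-b, lb-2 page on-call.
  worker-2: +80 → 120 ≥ 60
Round 3 — worker-2 pages on-call.
No further pages.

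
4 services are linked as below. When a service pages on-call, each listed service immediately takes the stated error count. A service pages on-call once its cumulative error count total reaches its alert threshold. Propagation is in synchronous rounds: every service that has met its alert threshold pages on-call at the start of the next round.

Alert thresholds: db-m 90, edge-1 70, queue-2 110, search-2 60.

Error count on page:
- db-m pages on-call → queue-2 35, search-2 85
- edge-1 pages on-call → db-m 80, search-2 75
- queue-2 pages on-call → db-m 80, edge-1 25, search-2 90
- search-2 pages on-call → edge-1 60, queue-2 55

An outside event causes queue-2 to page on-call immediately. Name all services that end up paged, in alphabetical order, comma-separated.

db-m, edge-1, queue-2, search-2

Round 1 — queue-2 pages on-call (initial).
  db-m: +80 → 80 < 90
  edge-1: +25 → 25 < 70
  search-2: +90 → 90 ≥ 60
Round 2 — search-2 pages on-call.
  edge-1: +60 → 85 ≥ 70
Round 3 — edge-1 pages on-call.
  db-m: +80 → 160 ≥ 90
Round 4 — db-m pages on-call.
No further pages.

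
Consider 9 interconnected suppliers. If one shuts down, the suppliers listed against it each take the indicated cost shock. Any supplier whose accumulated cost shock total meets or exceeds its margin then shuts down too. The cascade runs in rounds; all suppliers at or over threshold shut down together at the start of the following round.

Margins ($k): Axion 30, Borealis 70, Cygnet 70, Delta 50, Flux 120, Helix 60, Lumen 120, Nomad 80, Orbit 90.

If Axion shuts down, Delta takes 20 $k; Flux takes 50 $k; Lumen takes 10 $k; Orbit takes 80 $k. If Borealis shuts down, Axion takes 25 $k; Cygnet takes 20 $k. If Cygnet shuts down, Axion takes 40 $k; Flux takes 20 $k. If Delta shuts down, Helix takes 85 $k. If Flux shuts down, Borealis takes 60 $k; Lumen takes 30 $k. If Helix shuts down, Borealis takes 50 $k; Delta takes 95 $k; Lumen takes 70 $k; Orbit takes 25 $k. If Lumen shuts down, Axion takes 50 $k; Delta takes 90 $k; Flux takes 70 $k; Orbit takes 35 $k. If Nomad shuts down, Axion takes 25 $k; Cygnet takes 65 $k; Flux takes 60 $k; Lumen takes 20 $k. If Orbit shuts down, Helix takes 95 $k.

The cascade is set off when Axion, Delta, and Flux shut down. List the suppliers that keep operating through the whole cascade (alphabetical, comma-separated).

Cygnet, Lumen, Nomad

Round 1 — Axion, Delta, Flux shut down (initial).
  Borealis: +60 → 60 < 70
  Helix: +85 → 85 ≥ 60
  Lumen: +10+30 → 40 < 120
  Orbit: +80 → 80 < 90
Round 2 — Helix shuts down.
  Borealis: +50 → 110 ≥ 70
  Lumen: +70 → 110 < 120
  Orbit: +25 → 105 ≥ 90
Round 3 — Borealis, Orbit shut down.
  Cygnet: +20 → 20 < 70
No further shutdowns.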